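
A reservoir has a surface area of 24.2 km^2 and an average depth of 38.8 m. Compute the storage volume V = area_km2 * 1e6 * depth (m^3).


V = 24.2 * 1e6 * 38.8 = 9.3896e+08 m^3


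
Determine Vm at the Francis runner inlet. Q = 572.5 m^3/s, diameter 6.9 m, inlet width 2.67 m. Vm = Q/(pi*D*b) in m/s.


Vm = 572.5 / (pi * 6.9 * 2.67) = 9.8916 m/s


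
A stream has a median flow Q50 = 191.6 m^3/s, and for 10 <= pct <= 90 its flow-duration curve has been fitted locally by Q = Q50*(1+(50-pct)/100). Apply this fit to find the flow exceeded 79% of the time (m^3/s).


Q = 191.6 * (1 + (50 - 79)/100) = 136.0360 m^3/s


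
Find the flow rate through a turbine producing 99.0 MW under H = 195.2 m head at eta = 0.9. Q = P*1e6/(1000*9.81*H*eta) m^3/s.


Q = 99.0 * 1e6 / (1000 * 9.81 * 195.2 * 0.9) = 57.4439 m^3/s


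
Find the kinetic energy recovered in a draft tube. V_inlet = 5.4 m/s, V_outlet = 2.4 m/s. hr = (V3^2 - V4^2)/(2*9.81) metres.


hr = (5.4^2 - 2.4^2) / (2*9.81) = 1.1927 m


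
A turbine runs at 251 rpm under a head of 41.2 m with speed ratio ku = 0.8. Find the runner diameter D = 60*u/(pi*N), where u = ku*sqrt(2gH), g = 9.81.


u = 0.8 * sqrt(2*9.81*41.2) = 22.7451 m/s
D = 60 * 22.7451 / (pi * 251) = 1.7307 m


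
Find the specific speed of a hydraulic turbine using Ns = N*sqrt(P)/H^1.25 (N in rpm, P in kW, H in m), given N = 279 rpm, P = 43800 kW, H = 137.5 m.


Ns = 279 * 43800^0.5 / 137.5^1.25 = 124.0118


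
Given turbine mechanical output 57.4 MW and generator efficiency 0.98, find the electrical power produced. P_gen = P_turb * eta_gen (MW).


P_gen = 57.4 * 0.98 = 56.2520 MW


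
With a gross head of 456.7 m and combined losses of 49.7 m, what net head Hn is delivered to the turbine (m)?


Hn = 456.7 - 49.7 = 407.0000 m


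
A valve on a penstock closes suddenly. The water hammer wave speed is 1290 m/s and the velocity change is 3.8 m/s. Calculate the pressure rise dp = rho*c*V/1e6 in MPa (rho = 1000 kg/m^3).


dp = 1000 * 1290 * 3.8 / 1e6 = 4.9020 MPa


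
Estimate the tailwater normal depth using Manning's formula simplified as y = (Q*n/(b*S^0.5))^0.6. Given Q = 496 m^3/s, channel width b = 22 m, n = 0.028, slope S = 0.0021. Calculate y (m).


y = (496 * 0.028 / (22 * 0.0021^0.5))^0.6 = 4.8246 m


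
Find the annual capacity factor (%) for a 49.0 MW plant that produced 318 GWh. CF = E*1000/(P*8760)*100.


CF = 318 * 1000 / (49.0 * 8760) * 100 = 74.0844 %


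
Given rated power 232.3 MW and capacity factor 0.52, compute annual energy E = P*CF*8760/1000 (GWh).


E = 232.3 * 0.52 * 8760 / 1000 = 1058.1730 GWh


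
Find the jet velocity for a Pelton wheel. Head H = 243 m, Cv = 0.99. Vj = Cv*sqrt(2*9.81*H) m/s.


Vj = 0.99 * sqrt(2*9.81*243) = 68.3578 m/s


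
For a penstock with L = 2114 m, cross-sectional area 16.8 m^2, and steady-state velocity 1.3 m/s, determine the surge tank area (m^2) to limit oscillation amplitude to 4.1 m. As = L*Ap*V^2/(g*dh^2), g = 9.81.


As = 2114 * 16.8 * 1.3^2 / (9.81 * 4.1^2) = 363.9689 m^2


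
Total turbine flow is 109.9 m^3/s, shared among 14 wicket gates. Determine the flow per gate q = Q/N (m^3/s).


q = 109.9 / 14 = 7.8500 m^3/s


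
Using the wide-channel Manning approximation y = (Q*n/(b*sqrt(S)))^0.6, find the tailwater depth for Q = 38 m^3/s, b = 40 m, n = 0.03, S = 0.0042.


y = (38 * 0.03 / (40 * 0.0042^0.5))^0.6 = 0.6108 m


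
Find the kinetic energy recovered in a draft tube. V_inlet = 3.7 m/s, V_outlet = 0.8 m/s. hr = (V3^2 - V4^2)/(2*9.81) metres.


hr = (3.7^2 - 0.8^2) / (2*9.81) = 0.6651 m


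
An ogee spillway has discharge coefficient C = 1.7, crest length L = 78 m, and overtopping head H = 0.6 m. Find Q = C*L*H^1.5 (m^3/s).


Q = 1.7 * 78 * 0.6^1.5 = 61.6269 m^3/s


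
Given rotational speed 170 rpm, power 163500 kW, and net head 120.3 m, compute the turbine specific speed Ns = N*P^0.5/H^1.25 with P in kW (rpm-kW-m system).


Ns = 170 * 163500^0.5 / 120.3^1.25 = 172.5344


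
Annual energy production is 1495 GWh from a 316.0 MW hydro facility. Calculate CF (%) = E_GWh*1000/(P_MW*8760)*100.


CF = 1495 * 1000 / (316.0 * 8760) * 100 = 54.0070 %


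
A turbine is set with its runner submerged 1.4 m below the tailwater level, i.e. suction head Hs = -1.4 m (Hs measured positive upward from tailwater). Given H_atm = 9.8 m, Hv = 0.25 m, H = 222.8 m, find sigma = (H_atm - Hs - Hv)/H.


sigma = (9.8 - (-1.4) - 0.25) / 222.8 = 0.0491


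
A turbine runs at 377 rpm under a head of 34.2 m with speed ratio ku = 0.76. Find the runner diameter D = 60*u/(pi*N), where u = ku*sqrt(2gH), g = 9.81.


u = 0.76 * sqrt(2*9.81*34.2) = 19.6868 m/s
D = 60 * 19.6868 / (pi * 377) = 0.9973 m


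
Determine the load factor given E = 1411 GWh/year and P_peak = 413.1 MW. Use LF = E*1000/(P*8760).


LF = 1411 * 1000 / (413.1 * 8760) = 0.3899


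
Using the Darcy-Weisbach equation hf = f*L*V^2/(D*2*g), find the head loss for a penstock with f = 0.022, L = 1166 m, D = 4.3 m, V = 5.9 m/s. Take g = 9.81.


hf = 0.022 * 1166 * 5.9^2 / (4.3 * 2 * 9.81) = 10.5842 m


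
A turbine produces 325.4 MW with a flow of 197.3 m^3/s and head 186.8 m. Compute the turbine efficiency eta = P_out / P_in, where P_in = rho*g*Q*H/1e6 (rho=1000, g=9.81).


P_in = 1000 * 9.81 * 197.3 * 186.8 / 1e6 = 361.5538 MW
eta = 325.4 / 361.5538 = 0.9000


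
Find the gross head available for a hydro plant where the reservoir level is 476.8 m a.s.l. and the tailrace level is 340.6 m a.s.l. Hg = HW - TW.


Hg = 476.8 - 340.6 = 136.2000 m


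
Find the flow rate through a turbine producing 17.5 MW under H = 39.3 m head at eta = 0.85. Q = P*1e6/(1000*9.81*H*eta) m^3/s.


Q = 17.5 * 1e6 / (1000 * 9.81 * 39.3 * 0.85) = 53.4020 m^3/s


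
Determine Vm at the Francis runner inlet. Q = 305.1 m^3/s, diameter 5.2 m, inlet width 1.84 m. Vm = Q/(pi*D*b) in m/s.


Vm = 305.1 / (pi * 5.2 * 1.84) = 10.1501 m/s


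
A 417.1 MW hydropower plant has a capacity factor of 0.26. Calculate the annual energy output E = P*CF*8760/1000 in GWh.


E = 417.1 * 0.26 * 8760 / 1000 = 949.9870 GWh


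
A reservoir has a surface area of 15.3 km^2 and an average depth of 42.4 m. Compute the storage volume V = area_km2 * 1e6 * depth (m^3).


V = 15.3 * 1e6 * 42.4 = 6.4872e+08 m^3


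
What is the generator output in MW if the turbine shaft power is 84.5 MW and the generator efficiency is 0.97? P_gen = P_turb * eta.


P_gen = 84.5 * 0.97 = 81.9650 MW


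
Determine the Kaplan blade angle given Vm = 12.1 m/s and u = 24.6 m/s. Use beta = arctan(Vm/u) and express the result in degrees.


beta = arctan(12.1 / 24.6) = 26.1912 degrees


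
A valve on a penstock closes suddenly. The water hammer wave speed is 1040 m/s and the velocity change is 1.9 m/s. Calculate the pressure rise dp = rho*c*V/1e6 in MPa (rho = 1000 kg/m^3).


dp = 1000 * 1040 * 1.9 / 1e6 = 1.9760 MPa


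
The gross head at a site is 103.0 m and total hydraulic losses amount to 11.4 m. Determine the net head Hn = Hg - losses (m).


Hn = 103.0 - 11.4 = 91.6000 m


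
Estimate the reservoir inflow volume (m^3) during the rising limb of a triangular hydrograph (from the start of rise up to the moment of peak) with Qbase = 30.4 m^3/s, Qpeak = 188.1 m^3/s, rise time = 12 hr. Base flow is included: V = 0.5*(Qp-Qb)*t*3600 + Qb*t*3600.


V = 0.5*(188.1 - 30.4)*12*3600 + 30.4*12*3600 = 4.7196e+06 m^3


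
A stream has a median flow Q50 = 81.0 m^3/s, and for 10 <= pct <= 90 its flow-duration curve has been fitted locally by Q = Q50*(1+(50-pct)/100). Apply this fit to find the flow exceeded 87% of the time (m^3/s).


Q = 81.0 * (1 + (50 - 87)/100) = 51.0300 m^3/s


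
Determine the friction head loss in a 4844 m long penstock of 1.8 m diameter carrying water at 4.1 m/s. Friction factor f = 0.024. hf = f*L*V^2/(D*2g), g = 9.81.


hf = 0.024 * 4844 * 4.1^2 / (1.8 * 2 * 9.81) = 55.3365 m


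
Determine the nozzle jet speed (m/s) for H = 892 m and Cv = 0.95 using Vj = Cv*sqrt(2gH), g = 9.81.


Vj = 0.95 * sqrt(2*9.81*892) = 125.6769 m/s


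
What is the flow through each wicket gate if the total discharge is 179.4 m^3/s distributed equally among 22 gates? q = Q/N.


q = 179.4 / 22 = 8.1545 m^3/s


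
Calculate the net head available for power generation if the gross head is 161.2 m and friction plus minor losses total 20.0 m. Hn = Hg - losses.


Hn = 161.2 - 20.0 = 141.2000 m


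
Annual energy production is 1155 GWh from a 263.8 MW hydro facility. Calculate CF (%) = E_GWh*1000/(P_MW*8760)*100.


CF = 1155 * 1000 / (263.8 * 8760) * 100 = 49.9808 %


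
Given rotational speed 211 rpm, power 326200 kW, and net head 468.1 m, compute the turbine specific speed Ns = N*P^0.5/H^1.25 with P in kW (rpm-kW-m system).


Ns = 211 * 326200^0.5 / 468.1^1.25 = 55.3479


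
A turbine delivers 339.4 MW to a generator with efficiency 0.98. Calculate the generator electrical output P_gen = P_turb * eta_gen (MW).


P_gen = 339.4 * 0.98 = 332.6120 MW


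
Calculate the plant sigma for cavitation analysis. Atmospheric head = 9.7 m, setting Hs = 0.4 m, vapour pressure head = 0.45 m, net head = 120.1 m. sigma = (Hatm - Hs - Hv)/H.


sigma = (9.7 - 0.4 - 0.45) / 120.1 = 0.0737


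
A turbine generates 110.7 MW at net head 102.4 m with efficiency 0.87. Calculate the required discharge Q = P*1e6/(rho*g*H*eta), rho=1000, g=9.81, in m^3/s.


Q = 110.7 * 1e6 / (1000 * 9.81 * 102.4 * 0.87) = 126.6658 m^3/s


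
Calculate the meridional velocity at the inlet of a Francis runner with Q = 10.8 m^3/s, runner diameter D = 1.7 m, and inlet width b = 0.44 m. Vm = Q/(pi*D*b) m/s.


Vm = 10.8 / (pi * 1.7 * 0.44) = 4.5959 m/s


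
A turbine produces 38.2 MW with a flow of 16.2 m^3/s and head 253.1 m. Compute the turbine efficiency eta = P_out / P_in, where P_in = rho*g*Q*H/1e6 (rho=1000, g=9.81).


P_in = 1000 * 9.81 * 16.2 * 253.1 / 1e6 = 40.2232 MW
eta = 38.2 / 40.2232 = 0.9497


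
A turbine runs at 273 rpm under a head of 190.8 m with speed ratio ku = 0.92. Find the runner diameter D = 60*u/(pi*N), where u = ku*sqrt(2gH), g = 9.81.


u = 0.92 * sqrt(2*9.81*190.8) = 56.2894 m/s
D = 60 * 56.2894 / (pi * 273) = 3.9379 m


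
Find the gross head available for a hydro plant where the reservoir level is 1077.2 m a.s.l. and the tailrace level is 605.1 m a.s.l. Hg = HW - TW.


Hg = 1077.2 - 605.1 = 472.1000 m


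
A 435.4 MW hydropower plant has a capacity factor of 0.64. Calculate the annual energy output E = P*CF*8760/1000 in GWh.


E = 435.4 * 0.64 * 8760 / 1000 = 2441.0266 GWh


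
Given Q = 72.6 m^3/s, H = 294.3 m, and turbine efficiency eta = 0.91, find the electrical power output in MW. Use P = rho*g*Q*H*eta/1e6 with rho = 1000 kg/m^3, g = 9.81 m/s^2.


P = 1000 * 9.81 * 72.6 * 294.3 * 0.91 / 1e6 = 190.7380 MW


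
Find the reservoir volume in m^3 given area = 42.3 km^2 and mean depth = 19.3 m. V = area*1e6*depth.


V = 42.3 * 1e6 * 19.3 = 8.1639e+08 m^3


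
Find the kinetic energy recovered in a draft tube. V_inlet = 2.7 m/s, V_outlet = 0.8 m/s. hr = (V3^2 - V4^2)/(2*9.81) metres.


hr = (2.7^2 - 0.8^2) / (2*9.81) = 0.3389 m


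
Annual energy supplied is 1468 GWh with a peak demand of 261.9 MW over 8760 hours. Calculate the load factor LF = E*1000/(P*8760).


LF = 1468 * 1000 / (261.9 * 8760) = 0.6399


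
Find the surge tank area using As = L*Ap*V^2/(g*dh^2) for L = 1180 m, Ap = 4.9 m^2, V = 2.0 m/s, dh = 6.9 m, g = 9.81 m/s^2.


As = 1180 * 4.9 * 2.0^2 / (9.81 * 6.9^2) = 49.5189 m^2


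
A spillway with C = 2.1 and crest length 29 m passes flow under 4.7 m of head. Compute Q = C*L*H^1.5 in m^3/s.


Q = 2.1 * 29 * 4.7^1.5 = 620.5319 m^3/s


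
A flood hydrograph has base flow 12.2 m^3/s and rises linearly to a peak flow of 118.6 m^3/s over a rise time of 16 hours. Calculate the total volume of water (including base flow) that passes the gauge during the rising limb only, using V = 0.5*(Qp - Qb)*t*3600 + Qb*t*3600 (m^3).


V = 0.5*(118.6 - 12.2)*16*3600 + 12.2*16*3600 = 3.7670e+06 m^3


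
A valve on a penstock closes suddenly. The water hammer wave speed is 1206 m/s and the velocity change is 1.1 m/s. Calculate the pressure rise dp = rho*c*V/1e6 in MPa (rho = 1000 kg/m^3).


dp = 1000 * 1206 * 1.1 / 1e6 = 1.3266 MPa


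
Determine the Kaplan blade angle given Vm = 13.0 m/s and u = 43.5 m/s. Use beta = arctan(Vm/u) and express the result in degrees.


beta = arctan(13.0 / 43.5) = 16.6388 degrees


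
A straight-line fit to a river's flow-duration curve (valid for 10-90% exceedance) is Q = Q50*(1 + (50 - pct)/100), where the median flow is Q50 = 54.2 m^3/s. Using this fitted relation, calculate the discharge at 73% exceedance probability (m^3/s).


Q = 54.2 * (1 + (50 - 73)/100) = 41.7340 m^3/s


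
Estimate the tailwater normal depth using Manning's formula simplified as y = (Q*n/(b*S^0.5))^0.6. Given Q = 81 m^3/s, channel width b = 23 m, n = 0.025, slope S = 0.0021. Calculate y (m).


y = (81 * 0.025 / (23 * 0.0021^0.5))^0.6 = 1.4796 m


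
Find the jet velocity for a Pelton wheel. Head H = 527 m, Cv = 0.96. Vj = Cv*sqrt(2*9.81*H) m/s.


Vj = 0.96 * sqrt(2*9.81*527) = 97.6171 m/s


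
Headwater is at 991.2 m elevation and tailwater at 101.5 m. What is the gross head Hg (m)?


Hg = 991.2 - 101.5 = 889.7000 m


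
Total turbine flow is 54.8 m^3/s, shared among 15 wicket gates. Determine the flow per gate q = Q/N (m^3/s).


q = 54.8 / 15 = 3.6533 m^3/s


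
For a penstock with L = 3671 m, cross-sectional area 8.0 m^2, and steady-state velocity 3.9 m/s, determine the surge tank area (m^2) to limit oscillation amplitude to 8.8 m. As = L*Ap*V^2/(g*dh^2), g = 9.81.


As = 3671 * 8.0 * 3.9^2 / (9.81 * 8.8^2) = 587.9890 m^2


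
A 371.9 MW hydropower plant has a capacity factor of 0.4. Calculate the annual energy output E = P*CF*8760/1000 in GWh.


E = 371.9 * 0.4 * 8760 / 1000 = 1303.1376 GWh


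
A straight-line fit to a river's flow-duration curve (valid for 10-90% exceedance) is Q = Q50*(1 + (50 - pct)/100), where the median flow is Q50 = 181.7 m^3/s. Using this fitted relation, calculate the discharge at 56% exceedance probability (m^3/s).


Q = 181.7 * (1 + (50 - 56)/100) = 170.7980 m^3/s


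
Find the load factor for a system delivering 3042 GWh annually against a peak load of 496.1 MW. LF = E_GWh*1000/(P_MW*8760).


LF = 3042 * 1000 / (496.1 * 8760) = 0.7000


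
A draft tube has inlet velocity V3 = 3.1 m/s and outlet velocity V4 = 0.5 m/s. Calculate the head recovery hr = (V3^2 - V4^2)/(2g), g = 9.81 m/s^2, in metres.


hr = (3.1^2 - 0.5^2) / (2*9.81) = 0.4771 m


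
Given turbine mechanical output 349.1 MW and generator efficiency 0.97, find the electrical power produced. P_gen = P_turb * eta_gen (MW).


P_gen = 349.1 * 0.97 = 338.6270 MW


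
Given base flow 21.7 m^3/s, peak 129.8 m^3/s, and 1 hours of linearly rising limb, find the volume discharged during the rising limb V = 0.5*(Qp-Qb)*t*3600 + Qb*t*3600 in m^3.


V = 0.5*(129.8 - 21.7)*1*3600 + 21.7*1*3600 = 272700.0000 m^3


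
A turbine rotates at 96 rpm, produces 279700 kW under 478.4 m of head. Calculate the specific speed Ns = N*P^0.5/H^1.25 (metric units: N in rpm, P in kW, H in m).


Ns = 96 * 279700^0.5 / 478.4^1.25 = 22.6923


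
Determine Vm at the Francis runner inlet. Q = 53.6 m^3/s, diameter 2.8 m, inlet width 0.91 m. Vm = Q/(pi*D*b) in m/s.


Vm = 53.6 / (pi * 2.8 * 0.91) = 6.6960 m/s


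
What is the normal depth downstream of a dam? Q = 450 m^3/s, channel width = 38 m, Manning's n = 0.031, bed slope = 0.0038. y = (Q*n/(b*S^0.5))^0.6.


y = (450 * 0.031 / (38 * 0.0038^0.5))^0.6 = 2.9170 m


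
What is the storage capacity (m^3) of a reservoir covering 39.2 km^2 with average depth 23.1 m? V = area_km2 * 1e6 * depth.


V = 39.2 * 1e6 * 23.1 = 9.0552e+08 m^3


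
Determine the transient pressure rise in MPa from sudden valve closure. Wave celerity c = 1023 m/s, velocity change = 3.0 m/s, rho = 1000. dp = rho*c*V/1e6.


dp = 1000 * 1023 * 3.0 / 1e6 = 3.0690 MPa


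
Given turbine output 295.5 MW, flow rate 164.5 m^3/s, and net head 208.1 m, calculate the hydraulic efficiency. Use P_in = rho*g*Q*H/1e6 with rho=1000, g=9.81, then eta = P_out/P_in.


P_in = 1000 * 9.81 * 164.5 * 208.1 / 1e6 = 335.8203 MW
eta = 295.5 / 335.8203 = 0.8799


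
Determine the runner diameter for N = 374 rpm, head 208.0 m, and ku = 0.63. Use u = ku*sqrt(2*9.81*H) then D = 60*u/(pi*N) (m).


u = 0.63 * sqrt(2*9.81*208.0) = 40.2459 m/s
D = 60 * 40.2459 / (pi * 374) = 2.0552 m


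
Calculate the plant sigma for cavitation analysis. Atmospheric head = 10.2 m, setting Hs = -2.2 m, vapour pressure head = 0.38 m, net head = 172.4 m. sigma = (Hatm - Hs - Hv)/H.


sigma = (10.2 - (-2.2) - 0.38) / 172.4 = 0.0697


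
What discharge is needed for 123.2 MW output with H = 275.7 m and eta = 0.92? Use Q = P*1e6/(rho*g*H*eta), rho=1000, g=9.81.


Q = 123.2 * 1e6 / (1000 * 9.81 * 275.7 * 0.92) = 49.5128 m^3/s


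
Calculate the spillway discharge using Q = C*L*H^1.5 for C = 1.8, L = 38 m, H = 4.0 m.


Q = 1.8 * 38 * 4.0^1.5 = 547.2000 m^3/s


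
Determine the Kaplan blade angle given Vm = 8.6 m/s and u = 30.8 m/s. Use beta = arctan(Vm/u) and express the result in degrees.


beta = arctan(8.6 / 30.8) = 15.6008 degrees


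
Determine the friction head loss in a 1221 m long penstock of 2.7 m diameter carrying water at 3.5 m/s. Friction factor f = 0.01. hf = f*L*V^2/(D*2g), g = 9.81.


hf = 0.01 * 1221 * 3.5^2 / (2.7 * 2 * 9.81) = 2.8235 m


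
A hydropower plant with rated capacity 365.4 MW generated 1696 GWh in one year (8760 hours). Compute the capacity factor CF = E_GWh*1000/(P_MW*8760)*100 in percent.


CF = 1696 * 1000 / (365.4 * 8760) * 100 = 52.9850 %


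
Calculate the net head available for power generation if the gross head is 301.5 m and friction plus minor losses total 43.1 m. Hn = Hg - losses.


Hn = 301.5 - 43.1 = 258.4000 m


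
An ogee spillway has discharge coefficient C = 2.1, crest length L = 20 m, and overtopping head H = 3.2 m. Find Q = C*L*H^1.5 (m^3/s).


Q = 2.1 * 20 * 3.2^1.5 = 240.4220 m^3/s


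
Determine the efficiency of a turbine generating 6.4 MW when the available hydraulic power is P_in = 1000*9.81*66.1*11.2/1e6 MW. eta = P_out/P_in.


P_in = 1000 * 9.81 * 66.1 * 11.2 / 1e6 = 7.2625 MW
eta = 6.4 / 7.2625 = 0.8812


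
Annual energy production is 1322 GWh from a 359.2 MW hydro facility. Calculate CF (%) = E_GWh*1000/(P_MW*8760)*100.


CF = 1322 * 1000 / (359.2 * 8760) * 100 = 42.0137 %


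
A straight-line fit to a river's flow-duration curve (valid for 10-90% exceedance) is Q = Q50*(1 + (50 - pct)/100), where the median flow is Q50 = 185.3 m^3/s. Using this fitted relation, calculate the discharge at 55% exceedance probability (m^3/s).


Q = 185.3 * (1 + (50 - 55)/100) = 176.0350 m^3/s


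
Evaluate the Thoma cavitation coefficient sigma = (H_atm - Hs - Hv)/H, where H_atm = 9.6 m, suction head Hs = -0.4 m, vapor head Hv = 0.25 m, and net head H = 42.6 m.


sigma = (9.6 - (-0.4) - 0.25) / 42.6 = 0.2289


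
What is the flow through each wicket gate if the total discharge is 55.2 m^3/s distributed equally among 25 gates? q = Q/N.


q = 55.2 / 25 = 2.2080 m^3/s


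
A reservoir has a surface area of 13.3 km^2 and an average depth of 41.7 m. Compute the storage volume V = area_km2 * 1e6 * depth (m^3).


V = 13.3 * 1e6 * 41.7 = 5.5461e+08 m^3


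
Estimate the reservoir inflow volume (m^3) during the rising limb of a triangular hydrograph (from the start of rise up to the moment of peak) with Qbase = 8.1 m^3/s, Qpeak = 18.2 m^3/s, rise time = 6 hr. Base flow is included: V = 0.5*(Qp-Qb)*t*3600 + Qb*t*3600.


V = 0.5*(18.2 - 8.1)*6*3600 + 8.1*6*3600 = 284040.0000 m^3


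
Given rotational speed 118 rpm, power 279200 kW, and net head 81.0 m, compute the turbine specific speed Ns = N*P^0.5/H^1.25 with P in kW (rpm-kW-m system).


Ns = 118 * 279200^0.5 / 81.0^1.25 = 256.5863


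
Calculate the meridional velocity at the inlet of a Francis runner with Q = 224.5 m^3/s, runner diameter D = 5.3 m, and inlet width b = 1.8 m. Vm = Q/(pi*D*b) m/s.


Vm = 224.5 / (pi * 5.3 * 1.8) = 7.4906 m/s


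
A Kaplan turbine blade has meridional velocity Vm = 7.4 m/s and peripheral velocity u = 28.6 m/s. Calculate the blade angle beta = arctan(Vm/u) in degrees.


beta = arctan(7.4 / 28.6) = 14.5066 degrees


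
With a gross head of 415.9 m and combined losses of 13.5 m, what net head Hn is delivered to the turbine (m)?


Hn = 415.9 - 13.5 = 402.4000 m


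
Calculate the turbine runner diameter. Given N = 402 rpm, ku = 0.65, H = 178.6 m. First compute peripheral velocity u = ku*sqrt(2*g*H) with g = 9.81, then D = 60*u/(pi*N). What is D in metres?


u = 0.65 * sqrt(2*9.81*178.6) = 38.4772 m/s
D = 60 * 38.4772 / (pi * 402) = 1.8280 m


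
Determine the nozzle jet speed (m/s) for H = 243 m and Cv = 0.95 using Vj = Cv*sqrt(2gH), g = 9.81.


Vj = 0.95 * sqrt(2*9.81*243) = 65.5958 m/s


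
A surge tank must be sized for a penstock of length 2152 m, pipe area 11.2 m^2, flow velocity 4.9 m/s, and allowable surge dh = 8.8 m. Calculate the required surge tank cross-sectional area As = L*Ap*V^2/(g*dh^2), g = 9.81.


As = 2152 * 11.2 * 4.9^2 / (9.81 * 8.8^2) = 761.7599 m^2


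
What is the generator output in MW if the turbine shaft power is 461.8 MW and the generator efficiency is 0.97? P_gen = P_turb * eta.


P_gen = 461.8 * 0.97 = 447.9460 MW


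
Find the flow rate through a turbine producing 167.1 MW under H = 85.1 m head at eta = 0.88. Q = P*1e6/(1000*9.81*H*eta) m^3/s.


Q = 167.1 * 1e6 / (1000 * 9.81 * 85.1 * 0.88) = 227.4549 m^3/s


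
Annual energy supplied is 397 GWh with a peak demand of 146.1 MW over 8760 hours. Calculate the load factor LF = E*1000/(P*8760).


LF = 397 * 1000 / (146.1 * 8760) = 0.3102


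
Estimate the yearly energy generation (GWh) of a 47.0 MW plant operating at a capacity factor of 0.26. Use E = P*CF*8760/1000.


E = 47.0 * 0.26 * 8760 / 1000 = 107.0472 GWh


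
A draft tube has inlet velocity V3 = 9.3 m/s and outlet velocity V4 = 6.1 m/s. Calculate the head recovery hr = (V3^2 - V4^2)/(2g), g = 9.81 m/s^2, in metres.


hr = (9.3^2 - 6.1^2) / (2*9.81) = 2.5117 m


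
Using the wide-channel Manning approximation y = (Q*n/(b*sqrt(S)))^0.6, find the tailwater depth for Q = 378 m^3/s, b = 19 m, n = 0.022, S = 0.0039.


y = (378 * 0.022 / (19 * 0.0039^0.5))^0.6 = 3.2165 m


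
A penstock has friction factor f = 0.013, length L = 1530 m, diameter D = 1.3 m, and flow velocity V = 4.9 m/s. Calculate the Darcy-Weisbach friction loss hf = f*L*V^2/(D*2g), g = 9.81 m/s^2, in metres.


hf = 0.013 * 1530 * 4.9^2 / (1.3 * 2 * 9.81) = 18.7234 m


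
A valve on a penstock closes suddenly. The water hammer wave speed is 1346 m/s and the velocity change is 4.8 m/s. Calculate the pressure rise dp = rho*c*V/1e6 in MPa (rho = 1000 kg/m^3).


dp = 1000 * 1346 * 4.8 / 1e6 = 6.4608 MPa


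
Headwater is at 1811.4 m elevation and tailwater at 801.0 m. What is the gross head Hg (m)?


Hg = 1811.4 - 801.0 = 1010.4000 m


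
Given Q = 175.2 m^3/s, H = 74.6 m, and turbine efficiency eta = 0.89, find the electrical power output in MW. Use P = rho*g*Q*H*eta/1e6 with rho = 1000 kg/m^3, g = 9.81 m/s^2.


P = 1000 * 9.81 * 175.2 * 74.6 * 0.89 / 1e6 = 114.1122 MW


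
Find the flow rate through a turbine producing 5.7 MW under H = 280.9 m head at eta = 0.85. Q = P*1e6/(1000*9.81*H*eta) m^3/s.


Q = 5.7 * 1e6 / (1000 * 9.81 * 280.9 * 0.85) = 2.4335 m^3/s


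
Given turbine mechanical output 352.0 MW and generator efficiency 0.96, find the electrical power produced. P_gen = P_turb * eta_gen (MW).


P_gen = 352.0 * 0.96 = 337.9200 MW


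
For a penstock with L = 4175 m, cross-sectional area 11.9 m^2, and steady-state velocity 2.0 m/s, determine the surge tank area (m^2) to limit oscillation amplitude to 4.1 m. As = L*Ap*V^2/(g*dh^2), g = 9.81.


As = 4175 * 11.9 * 2.0^2 / (9.81 * 4.1^2) = 1205.1101 m^2


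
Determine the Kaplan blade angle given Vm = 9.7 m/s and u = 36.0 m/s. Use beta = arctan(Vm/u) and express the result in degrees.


beta = arctan(9.7 / 36.0) = 15.0799 degrees


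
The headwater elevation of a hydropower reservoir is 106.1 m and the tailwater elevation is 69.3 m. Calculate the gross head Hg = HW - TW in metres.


Hg = 106.1 - 69.3 = 36.8000 m


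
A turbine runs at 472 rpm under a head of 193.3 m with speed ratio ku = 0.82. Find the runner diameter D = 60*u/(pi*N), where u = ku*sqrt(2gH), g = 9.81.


u = 0.82 * sqrt(2*9.81*193.3) = 50.4986 m/s
D = 60 * 50.4986 / (pi * 472) = 2.0433 m


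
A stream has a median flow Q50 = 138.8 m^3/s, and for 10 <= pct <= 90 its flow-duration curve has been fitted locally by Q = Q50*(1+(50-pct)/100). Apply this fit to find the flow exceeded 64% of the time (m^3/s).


Q = 138.8 * (1 + (50 - 64)/100) = 119.3680 m^3/s


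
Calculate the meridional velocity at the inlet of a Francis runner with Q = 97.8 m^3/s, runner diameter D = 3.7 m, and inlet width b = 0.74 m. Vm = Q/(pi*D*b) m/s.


Vm = 97.8 / (pi * 3.7 * 0.74) = 11.3699 m/s


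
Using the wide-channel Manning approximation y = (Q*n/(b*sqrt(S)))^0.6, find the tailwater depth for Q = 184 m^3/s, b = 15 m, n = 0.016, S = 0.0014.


y = (184 * 0.016 / (15 * 0.0014^0.5))^0.6 = 2.7031 m


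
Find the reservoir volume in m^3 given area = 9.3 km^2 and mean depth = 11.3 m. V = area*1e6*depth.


V = 9.3 * 1e6 * 11.3 = 1.0509e+08 m^3


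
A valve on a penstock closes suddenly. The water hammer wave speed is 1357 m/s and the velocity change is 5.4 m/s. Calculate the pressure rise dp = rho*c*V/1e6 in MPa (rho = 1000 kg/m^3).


dp = 1000 * 1357 * 5.4 / 1e6 = 7.3278 MPa


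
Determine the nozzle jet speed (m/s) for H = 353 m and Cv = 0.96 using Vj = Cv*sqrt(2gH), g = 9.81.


Vj = 0.96 * sqrt(2*9.81*353) = 79.8929 m/s


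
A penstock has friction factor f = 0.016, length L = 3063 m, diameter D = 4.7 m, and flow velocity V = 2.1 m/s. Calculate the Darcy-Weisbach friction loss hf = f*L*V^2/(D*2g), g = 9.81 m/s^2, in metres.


hf = 0.016 * 3063 * 2.1^2 / (4.7 * 2 * 9.81) = 2.3437 m


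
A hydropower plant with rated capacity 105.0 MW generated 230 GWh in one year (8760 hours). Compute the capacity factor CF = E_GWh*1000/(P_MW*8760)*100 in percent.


CF = 230 * 1000 / (105.0 * 8760) * 100 = 25.0054 %


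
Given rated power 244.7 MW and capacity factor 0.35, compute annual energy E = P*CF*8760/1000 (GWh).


E = 244.7 * 0.35 * 8760 / 1000 = 750.2502 GWh


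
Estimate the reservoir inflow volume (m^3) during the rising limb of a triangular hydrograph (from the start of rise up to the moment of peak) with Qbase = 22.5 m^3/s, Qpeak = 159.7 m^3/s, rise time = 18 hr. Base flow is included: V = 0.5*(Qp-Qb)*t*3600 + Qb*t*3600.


V = 0.5*(159.7 - 22.5)*18*3600 + 22.5*18*3600 = 5.9033e+06 m^3


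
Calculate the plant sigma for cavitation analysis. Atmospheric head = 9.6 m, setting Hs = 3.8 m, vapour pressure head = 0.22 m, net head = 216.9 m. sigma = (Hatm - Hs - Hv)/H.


sigma = (9.6 - 3.8 - 0.22) / 216.9 = 0.0257


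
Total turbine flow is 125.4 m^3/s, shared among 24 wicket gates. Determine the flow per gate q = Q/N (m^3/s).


q = 125.4 / 24 = 5.2250 m^3/s


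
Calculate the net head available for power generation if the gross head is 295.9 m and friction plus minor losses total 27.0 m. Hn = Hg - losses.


Hn = 295.9 - 27.0 = 268.9000 m


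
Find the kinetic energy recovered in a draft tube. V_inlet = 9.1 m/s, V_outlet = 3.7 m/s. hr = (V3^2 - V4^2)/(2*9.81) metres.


hr = (9.1^2 - 3.7^2) / (2*9.81) = 3.5229 m


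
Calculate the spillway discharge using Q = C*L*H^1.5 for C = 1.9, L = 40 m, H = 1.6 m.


Q = 1.9 * 40 * 1.6^1.5 = 153.8132 m^3/s


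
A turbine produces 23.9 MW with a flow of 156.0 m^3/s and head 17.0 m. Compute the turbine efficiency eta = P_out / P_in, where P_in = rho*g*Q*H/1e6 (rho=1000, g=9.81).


P_in = 1000 * 9.81 * 156.0 * 17.0 / 1e6 = 26.0161 MW
eta = 23.9 / 26.0161 = 0.9187


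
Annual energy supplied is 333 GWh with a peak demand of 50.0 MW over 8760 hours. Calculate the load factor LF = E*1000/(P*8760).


LF = 333 * 1000 / (50.0 * 8760) = 0.7603


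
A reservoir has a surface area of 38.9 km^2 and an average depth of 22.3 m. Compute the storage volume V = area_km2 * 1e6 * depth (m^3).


V = 38.9 * 1e6 * 22.3 = 8.6747e+08 m^3


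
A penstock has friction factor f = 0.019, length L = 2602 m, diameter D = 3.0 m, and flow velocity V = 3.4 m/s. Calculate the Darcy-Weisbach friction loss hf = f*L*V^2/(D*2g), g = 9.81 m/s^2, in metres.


hf = 0.019 * 2602 * 3.4^2 / (3.0 * 2 * 9.81) = 9.7095 m


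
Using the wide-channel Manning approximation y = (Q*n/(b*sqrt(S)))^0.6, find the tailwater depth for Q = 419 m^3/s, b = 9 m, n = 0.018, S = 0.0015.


y = (419 * 0.018 / (9 * 0.0015^0.5))^0.6 = 6.3259 m


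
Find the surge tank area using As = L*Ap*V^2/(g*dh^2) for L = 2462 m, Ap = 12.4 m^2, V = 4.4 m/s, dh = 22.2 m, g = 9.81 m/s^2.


As = 2462 * 12.4 * 4.4^2 / (9.81 * 22.2^2) = 122.2475 m^2


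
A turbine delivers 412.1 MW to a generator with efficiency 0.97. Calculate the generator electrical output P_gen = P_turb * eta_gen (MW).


P_gen = 412.1 * 0.97 = 399.7370 MW


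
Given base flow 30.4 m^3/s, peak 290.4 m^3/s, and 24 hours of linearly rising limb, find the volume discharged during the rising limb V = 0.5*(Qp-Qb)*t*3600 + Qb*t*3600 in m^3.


V = 0.5*(290.4 - 30.4)*24*3600 + 30.4*24*3600 = 1.3859e+07 m^3


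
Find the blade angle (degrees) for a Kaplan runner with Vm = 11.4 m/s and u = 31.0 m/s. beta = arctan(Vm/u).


beta = arctan(11.4 / 31.0) = 20.1906 degrees


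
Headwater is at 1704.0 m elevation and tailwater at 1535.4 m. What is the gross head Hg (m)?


Hg = 1704.0 - 1535.4 = 168.6000 m


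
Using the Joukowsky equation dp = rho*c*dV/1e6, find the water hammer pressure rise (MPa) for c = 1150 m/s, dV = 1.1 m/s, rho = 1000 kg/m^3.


dp = 1000 * 1150 * 1.1 / 1e6 = 1.2650 MPa


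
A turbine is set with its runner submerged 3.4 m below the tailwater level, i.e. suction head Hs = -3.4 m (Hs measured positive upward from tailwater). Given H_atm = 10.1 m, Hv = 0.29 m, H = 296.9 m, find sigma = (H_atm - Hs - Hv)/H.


sigma = (10.1 - (-3.4) - 0.29) / 296.9 = 0.0445


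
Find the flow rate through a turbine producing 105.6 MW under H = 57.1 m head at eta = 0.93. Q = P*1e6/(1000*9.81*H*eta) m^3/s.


Q = 105.6 * 1e6 / (1000 * 9.81 * 57.1 * 0.93) = 202.7103 m^3/s


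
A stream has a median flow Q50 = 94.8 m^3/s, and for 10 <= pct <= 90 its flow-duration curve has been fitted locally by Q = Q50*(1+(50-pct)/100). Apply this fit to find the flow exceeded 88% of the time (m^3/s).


Q = 94.8 * (1 + (50 - 88)/100) = 58.7760 m^3/s


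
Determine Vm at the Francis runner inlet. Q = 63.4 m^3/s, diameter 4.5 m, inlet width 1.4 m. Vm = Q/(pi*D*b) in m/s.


Vm = 63.4 / (pi * 4.5 * 1.4) = 3.2033 m/s


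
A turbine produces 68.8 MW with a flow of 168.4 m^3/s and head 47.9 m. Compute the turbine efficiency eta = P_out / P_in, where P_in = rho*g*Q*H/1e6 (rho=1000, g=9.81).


P_in = 1000 * 9.81 * 168.4 * 47.9 / 1e6 = 79.1310 MW
eta = 68.8 / 79.1310 = 0.8694


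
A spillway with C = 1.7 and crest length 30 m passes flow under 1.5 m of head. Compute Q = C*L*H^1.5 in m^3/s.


Q = 1.7 * 30 * 1.5^1.5 = 93.6930 m^3/s


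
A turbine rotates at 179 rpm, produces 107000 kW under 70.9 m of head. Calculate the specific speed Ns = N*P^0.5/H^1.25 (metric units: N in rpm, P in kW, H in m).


Ns = 179 * 107000^0.5 / 70.9^1.25 = 284.6015


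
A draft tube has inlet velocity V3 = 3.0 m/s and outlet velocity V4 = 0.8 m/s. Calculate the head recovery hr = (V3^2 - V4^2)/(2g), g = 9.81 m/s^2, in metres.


hr = (3.0^2 - 0.8^2) / (2*9.81) = 0.4261 m


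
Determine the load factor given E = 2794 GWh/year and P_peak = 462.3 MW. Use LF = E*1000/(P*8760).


LF = 2794 * 1000 / (462.3 * 8760) = 0.6899


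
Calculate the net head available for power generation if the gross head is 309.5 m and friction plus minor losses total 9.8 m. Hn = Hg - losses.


Hn = 309.5 - 9.8 = 299.7000 m


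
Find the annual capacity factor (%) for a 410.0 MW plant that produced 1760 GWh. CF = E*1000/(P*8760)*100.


CF = 1760 * 1000 / (410.0 * 8760) * 100 = 49.0032 %


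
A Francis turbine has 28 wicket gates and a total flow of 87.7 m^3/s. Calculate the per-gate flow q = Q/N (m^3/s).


q = 87.7 / 28 = 3.1321 m^3/s


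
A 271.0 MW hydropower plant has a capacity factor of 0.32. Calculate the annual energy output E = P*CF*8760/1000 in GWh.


E = 271.0 * 0.32 * 8760 / 1000 = 759.6672 GWh


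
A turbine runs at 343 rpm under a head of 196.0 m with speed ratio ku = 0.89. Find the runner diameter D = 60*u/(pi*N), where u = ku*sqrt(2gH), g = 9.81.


u = 0.89 * sqrt(2*9.81*196.0) = 55.1909 m/s
D = 60 * 55.1909 / (pi * 343) = 3.0731 m


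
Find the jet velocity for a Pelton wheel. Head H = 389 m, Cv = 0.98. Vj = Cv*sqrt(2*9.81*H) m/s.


Vj = 0.98 * sqrt(2*9.81*389) = 85.6151 m/s


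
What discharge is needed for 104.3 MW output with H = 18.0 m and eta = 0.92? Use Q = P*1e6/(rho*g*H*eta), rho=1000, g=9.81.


Q = 104.3 * 1e6 / (1000 * 9.81 * 18.0 * 0.92) = 642.0295 m^3/s


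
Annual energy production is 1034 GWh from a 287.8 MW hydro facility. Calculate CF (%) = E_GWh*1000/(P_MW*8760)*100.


CF = 1034 * 1000 / (287.8 * 8760) * 100 = 41.0134 %


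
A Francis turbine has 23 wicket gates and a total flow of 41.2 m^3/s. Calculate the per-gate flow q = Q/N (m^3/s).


q = 41.2 / 23 = 1.7913 m^3/s


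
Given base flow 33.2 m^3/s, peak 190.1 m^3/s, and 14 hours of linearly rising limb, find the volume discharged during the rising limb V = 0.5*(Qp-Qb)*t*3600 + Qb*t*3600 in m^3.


V = 0.5*(190.1 - 33.2)*14*3600 + 33.2*14*3600 = 5.6272e+06 m^3


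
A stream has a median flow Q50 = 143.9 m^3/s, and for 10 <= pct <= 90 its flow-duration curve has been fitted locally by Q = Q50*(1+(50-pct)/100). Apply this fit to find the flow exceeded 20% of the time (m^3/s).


Q = 143.9 * (1 + (50 - 20)/100) = 187.0700 m^3/s


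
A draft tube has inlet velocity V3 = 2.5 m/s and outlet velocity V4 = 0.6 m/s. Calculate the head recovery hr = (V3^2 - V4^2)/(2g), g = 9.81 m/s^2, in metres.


hr = (2.5^2 - 0.6^2) / (2*9.81) = 0.3002 m


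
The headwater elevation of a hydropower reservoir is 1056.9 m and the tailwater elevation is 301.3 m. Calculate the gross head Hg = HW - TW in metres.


Hg = 1056.9 - 301.3 = 755.6000 m


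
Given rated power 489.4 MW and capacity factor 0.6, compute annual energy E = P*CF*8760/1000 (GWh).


E = 489.4 * 0.6 * 8760 / 1000 = 2572.2864 GWh


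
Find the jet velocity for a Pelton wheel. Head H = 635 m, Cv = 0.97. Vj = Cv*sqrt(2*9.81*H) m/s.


Vj = 0.97 * sqrt(2*9.81*635) = 108.2700 m/s


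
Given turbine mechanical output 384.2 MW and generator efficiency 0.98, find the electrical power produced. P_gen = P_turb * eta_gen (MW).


P_gen = 384.2 * 0.98 = 376.5160 MW


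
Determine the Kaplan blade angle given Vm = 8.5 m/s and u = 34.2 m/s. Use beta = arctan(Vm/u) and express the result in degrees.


beta = arctan(8.5 / 34.2) = 13.9574 degrees


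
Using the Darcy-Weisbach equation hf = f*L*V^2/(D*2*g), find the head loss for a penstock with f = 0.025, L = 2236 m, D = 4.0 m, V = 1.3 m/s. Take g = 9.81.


hf = 0.025 * 2236 * 1.3^2 / (4.0 * 2 * 9.81) = 1.2038 m


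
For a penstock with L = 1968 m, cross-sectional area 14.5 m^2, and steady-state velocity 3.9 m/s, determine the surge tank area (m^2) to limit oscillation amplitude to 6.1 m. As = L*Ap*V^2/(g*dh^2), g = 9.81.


As = 1968 * 14.5 * 3.9^2 / (9.81 * 6.1^2) = 1189.0322 m^2


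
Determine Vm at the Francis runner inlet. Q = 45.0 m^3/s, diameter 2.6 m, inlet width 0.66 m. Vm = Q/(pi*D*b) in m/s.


Vm = 45.0 / (pi * 2.6 * 0.66) = 8.3473 m/s


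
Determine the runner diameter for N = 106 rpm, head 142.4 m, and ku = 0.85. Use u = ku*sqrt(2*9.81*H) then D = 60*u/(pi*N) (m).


u = 0.85 * sqrt(2*9.81*142.4) = 44.9287 m/s
D = 60 * 44.9287 / (pi * 106) = 8.0950 m


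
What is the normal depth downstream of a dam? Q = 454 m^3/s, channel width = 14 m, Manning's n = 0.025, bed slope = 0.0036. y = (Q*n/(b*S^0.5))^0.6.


y = (454 * 0.025 / (14 * 0.0036^0.5))^0.6 = 4.7690 m


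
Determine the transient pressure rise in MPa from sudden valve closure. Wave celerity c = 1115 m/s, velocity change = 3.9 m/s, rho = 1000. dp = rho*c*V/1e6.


dp = 1000 * 1115 * 3.9 / 1e6 = 4.3485 MPa


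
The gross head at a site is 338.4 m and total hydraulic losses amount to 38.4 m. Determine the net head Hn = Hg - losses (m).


Hn = 338.4 - 38.4 = 300.0000 m


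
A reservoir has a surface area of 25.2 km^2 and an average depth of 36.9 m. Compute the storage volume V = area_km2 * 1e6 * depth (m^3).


V = 25.2 * 1e6 * 36.9 = 9.2988e+08 m^3


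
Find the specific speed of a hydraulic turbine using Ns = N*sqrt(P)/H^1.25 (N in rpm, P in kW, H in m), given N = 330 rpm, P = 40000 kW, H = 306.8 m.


Ns = 330 * 40000^0.5 / 306.8^1.25 = 51.4014


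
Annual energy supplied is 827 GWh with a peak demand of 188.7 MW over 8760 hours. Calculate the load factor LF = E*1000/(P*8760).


LF = 827 * 1000 / (188.7 * 8760) = 0.5003


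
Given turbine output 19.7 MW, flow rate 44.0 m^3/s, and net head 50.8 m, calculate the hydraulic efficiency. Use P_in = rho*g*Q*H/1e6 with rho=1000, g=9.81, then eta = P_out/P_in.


P_in = 1000 * 9.81 * 44.0 * 50.8 / 1e6 = 21.9273 MW
eta = 19.7 / 21.9273 = 0.8984


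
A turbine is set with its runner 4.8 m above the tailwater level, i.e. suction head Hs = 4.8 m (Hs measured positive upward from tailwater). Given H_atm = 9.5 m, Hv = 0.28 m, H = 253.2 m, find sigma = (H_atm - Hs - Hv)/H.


sigma = (9.5 - 4.8 - 0.28) / 253.2 = 0.0175


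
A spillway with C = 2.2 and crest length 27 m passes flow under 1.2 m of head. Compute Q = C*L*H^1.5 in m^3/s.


Q = 2.2 * 27 * 1.2^1.5 = 78.0833 m^3/s


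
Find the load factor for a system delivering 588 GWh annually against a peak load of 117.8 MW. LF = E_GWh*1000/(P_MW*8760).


LF = 588 * 1000 / (117.8 * 8760) = 0.5698


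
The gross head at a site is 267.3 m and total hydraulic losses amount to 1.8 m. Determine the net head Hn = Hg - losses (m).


Hn = 267.3 - 1.8 = 265.5000 m


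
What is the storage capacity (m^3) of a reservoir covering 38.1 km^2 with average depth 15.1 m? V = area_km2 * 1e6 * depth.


V = 38.1 * 1e6 * 15.1 = 5.7531e+08 m^3


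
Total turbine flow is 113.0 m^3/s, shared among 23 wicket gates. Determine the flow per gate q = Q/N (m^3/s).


q = 113.0 / 23 = 4.9130 m^3/s


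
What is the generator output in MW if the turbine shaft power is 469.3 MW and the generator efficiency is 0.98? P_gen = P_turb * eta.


P_gen = 469.3 * 0.98 = 459.9140 MW


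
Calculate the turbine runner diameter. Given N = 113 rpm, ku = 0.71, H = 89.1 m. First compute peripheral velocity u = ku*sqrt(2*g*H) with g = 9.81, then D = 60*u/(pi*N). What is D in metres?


u = 0.71 * sqrt(2*9.81*89.1) = 29.6857 m/s
D = 60 * 29.6857 / (pi * 113) = 5.0173 m


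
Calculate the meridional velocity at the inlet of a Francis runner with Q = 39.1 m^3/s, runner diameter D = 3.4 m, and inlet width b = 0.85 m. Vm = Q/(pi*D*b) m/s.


Vm = 39.1 / (pi * 3.4 * 0.85) = 4.3065 m/s
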